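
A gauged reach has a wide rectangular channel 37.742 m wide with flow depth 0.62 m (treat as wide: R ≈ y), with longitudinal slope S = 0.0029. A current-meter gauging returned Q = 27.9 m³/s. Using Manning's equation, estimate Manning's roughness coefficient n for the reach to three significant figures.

0.0328

A = b·y = 37.742 × 0.62 = 23.40 m²
Wide channel: R ≈ y = 0.62 m
n = (1/Q)·A·R^(2/3)·S^(1/2) = (1/27.9) × 23.40 × 0.7271 × 0.05385 = 0.03284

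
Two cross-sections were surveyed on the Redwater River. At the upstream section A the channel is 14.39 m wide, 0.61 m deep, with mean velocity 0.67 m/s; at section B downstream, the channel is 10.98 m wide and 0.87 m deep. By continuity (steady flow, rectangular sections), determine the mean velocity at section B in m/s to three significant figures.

Q = A₁V₁ = (14.39×0.61) × 0.67 = 5.881 m³/s
A₂ = 10.98 × 0.87 = 9.553 m²
V₂ = Q/A₂ = 5.881/9.553 = 0.6157 m/s

0.616 m/s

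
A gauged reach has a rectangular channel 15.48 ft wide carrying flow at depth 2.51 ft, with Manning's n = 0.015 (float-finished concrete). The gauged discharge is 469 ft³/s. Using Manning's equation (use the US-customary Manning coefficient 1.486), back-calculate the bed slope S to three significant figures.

A = b·y = 15.48 × 2.51 = 38.85 ft²
P = b + 2y = 15.48 + 2×2.51 = 20.50 ft
R = A/P = 38.85/20.50 = 1.895 ft
S = (Q·n / (1.486·A·R^(2/3)))² = (469×0.015 / (1.486×38.85×1.532))² = 0.006329

0.00633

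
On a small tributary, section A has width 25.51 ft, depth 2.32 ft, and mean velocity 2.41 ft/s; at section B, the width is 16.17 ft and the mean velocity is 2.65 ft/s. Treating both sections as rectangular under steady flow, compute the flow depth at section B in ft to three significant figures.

3.33 ft

Q = A₁V₁ = (25.51×2.32) × 2.41 = 142.6 ft³/s
d₂ = Q/(b₂ V₂) = 142.6/(16.17×2.65) = 3.329 ft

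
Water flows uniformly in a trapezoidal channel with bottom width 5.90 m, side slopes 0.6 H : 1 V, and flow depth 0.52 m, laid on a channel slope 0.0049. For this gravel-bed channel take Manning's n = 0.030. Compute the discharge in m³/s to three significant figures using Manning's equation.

A = (b + z·y)·y = (5.90 + 0.6×0.52)×0.52 = 3.230 m²
P = b + 2y√(1+z²) = 5.90 + 2×0.52×√(1+0.6²) = 7.113 m
R = A/P = 3.230/7.113 = 0.4541 m
Q = (1/n)·A·R^(2/3)·S^(1/2) = (1/0.030) × 3.230 × 0.4541^(2/3) × 0.0049^(1/2) = 4.453 m³/s

4.45 m³/s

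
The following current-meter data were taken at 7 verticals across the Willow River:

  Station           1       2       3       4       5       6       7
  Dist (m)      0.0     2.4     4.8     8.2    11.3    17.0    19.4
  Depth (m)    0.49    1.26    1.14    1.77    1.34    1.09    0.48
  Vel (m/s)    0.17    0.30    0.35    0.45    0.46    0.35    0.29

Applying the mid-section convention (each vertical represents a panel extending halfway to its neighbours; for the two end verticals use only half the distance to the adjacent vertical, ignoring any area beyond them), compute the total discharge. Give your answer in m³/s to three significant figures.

9.18 m³/s

w_1 = (2.4 − 0.0)/2 = 1.2 m; q_1 = 0.17 × 0.49 × 1.2 = 0.09996 m³/s
w_2 = (4.8 − 0.0)/2 = 2.4 m; q_2 = 0.30 × 1.26 × 2.4 = 0.9072 m³/s
w_3 = (8.2 − 2.4)/2 = 2.9 m; q_3 = 0.35 × 1.14 × 2.9 = 1.157 m³/s
w_4 = (11.3 − 4.8)/2 = 3.25 m; q_4 = 0.45 × 1.77 × 3.25 = 2.589 m³/s
w_5 = (17.0 − 8.2)/2 = 4.4 m; q_5 = 0.46 × 1.34 × 4.4 = 2.712 m³/s
w_6 = (19.4 − 11.3)/2 = 4.05 m; q_6 = 0.35 × 1.09 × 4.05 = 1.545 m³/s
w_7 = (19.4 − 17.0)/2 = 1.2 m; q_7 = 0.29 × 0.48 × 1.2 = 0.1670 m³/s
Q = Σ qᵢ = 9.177 m³/s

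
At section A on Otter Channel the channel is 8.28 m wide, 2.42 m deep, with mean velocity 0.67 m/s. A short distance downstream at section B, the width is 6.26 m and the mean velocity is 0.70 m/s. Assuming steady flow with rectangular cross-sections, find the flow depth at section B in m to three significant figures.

3.06 m

Q = A₁V₁ = (8.28×2.42) × 0.67 = 13.43 m³/s
d₂ = Q/(b₂ V₂) = 13.43/(6.26×0.70) = 3.064 m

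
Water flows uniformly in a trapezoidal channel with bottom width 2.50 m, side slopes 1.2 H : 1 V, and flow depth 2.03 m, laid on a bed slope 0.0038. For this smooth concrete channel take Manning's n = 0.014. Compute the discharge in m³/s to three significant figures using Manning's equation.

48.0 m³/s

A = (b + z·y)·y = (2.50 + 1.2×2.03)×2.03 = 10.02 m²
P = b + 2y√(1+z²) = 2.50 + 2×2.03×√(1+1.2²) = 8.842 m
R = A/P = 10.02/8.842 = 1.133 m
Q = (1/n)·A·R^(2/3)·S^(1/2) = (1/0.014) × 10.02 × 1.133^(2/3) × 0.0038^(1/2) = 47.96 m³/s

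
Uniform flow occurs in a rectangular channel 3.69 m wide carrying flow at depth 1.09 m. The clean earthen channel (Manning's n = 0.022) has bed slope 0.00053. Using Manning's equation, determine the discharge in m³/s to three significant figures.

3.27 m³/s

A = b·y = 3.69 × 1.09 = 4.022 m²
P = b + 2y = 3.69 + 2×1.09 = 5.870 m
R = A/P = 4.022/5.870 = 0.6852 m
Q = (1/n)·A·R^(2/3)·S^(1/2) = (1/0.022) × 4.022 × 0.6852^(2/3) × 0.00053^(1/2) = 3.271 m³/s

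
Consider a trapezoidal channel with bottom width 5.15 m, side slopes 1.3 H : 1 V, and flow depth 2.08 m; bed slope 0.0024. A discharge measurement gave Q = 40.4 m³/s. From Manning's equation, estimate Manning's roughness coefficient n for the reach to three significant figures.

0.0244

A = (b + z·y)·y = (5.15 + 1.3×2.08)×2.08 = 16.34 m²
P = b + 2y√(1+z²) = 5.15 + 2×2.08×√(1+1.3²) = 11.97 m
R = A/P = 16.34/11.97 = 1.364 m
n = (1/Q)·A·R^(2/3)·S^(1/2) = (1/40.4) × 16.34 × 1.230 × 0.04899 = 0.02437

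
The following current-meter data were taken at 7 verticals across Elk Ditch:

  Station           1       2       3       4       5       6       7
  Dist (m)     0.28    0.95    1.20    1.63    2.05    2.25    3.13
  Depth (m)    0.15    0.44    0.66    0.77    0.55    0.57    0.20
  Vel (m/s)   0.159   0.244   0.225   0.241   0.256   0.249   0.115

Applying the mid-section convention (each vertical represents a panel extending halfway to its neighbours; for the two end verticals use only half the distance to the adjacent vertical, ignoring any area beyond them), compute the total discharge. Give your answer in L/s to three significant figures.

w_1 = (0.95 − 0.28)/2 = 0.335 m; q_1 = 0.159 × 0.15 × 0.335 = 0.007990 m³/s
w_2 = (1.20 − 0.28)/2 = 0.46 m; q_2 = 0.244 × 0.44 × 0.46 = 0.04939 m³/s
w_3 = (1.63 − 0.95)/2 = 0.34 m; q_3 = 0.225 × 0.66 × 0.34 = 0.05049 m³/s
w_4 = (2.05 − 1.20)/2 = 0.425 m; q_4 = 0.241 × 0.77 × 0.425 = 0.07887 m³/s
w_5 = (2.25 − 1.63)/2 = 0.31 m; q_5 = 0.256 × 0.55 × 0.31 = 0.04365 m³/s
w_6 = (3.13 − 2.05)/2 = 0.54 m; q_6 = 0.249 × 0.57 × 0.54 = 0.07664 m³/s
w_7 = (3.13 − 2.25)/2 = 0.44 m; q_7 = 0.115 × 0.20 × 0.44 = 0.01012 m³/s
Q = Σ qᵢ = 0.3171 m³/s
= 0.3171 × 1000 = 317.1 L/s

317 L/s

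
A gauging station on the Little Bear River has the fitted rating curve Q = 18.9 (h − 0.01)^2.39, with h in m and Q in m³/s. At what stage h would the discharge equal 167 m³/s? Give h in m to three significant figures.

h − h₀ = (Q/C)^(1/b) = (167/18.9)^(1/2.39) = 2.488 m
h = 0.01 + 2.488 = 2.498 m

2.50 m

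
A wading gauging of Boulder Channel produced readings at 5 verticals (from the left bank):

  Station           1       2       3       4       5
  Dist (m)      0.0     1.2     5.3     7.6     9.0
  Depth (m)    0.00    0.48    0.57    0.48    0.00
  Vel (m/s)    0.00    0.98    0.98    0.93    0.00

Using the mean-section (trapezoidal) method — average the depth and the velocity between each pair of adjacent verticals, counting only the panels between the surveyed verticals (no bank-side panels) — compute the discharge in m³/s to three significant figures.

Panel 1-2: Δb = 1.2 m, d̄ = (0.00+0.48)/2 = 0.24, v̄ = (0.00+0.98)/2 = 0.49 → q = 1.2×0.24×0.49 = 0.1411 m³/s
Panel 2-3: Δb = 4.1 m, d̄ = (0.48+0.57)/2 = 0.525, v̄ = (0.98+0.98)/2 = 0.98 → q = 4.1×0.525×0.98 = 2.109 m³/s
Panel 3-4: Δb = 2.3 m, d̄ = (0.57+0.48)/2 = 0.525, v̄ = (0.98+0.93)/2 = 0.955 → q = 2.3×0.525×0.955 = 1.153 m³/s
Panel 4-5: Δb = 1.4 m, d̄ = (0.48+0.00)/2 = 0.24, v̄ = (0.93+0.00)/2 = 0.465 → q = 1.4×0.24×0.465 = 0.1562 m³/s
Q = Σ q = 3.560 m³/s

3.56 m³/s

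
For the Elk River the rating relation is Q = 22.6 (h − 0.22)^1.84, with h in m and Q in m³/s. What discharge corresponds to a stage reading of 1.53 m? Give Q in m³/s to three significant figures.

37.1 m³/s

Q = 22.6 × (1.53 − 0.22)^1.84 = 22.6 × 1.31^1.84 = 37.14 m³/s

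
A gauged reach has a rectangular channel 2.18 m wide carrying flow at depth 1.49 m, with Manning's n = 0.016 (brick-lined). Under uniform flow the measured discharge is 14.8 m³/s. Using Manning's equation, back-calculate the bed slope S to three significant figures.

A = b·y = 2.18 × 1.49 = 3.248 m²
P = b + 2y = 2.18 + 2×1.49 = 5.160 m
R = A/P = 3.248/5.160 = 0.6295 m
S = (Q·n / (1·A·R^(2/3)))² = (14.8×0.016 / (1×3.248×0.7345))² = 0.009851

0.00985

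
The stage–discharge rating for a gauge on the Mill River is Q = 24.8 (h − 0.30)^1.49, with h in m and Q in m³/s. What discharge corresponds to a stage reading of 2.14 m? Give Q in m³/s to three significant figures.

61.5 m³/s

Q = 24.8 × (2.14 − 0.30)^1.49 = 24.8 × 1.84^1.49 = 61.52 m³/s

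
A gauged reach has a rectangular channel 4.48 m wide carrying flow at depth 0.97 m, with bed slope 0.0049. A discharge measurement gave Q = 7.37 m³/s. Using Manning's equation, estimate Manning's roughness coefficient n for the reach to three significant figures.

A = b·y = 4.48 × 0.97 = 4.346 m²
P = b + 2y = 4.48 + 2×0.97 = 6.420 m
R = A/P = 4.346/6.420 = 0.6769 m
n = (1/Q)·A·R^(2/3)·S^(1/2) = (1/7.37) × 4.346 × 0.7709 × 0.07000 = 0.03182

0.0318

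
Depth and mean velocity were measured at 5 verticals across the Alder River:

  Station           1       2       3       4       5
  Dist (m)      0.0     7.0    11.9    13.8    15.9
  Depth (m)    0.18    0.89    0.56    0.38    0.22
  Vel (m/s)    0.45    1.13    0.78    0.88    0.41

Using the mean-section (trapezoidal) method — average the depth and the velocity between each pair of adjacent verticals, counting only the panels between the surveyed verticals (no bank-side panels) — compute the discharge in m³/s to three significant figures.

Panel 1-2: Δb = 7 m, d̄ = (0.18+0.89)/2 = 0.535, v̄ = (0.45+1.13)/2 = 0.79 → q = 7×0.535×0.79 = 2.959 m³/s
Panel 2-3: Δb = 4.9 m, d̄ = (0.89+0.56)/2 = 0.725, v̄ = (1.13+0.78)/2 = 0.955 → q = 4.9×0.725×0.955 = 3.393 m³/s
Panel 3-4: Δb = 1.9 m, d̄ = (0.56+0.38)/2 = 0.47, v̄ = (0.78+0.88)/2 = 0.83 → q = 1.9×0.47×0.83 = 0.7412 m³/s
Panel 4-5: Δb = 2.1 m, d̄ = (0.38+0.22)/2 = 0.3, v̄ = (0.88+0.41)/2 = 0.645 → q = 2.1×0.3×0.645 = 0.4064 m³/s
Q = Σ q = 7.499 m³/s

7.50 m³/s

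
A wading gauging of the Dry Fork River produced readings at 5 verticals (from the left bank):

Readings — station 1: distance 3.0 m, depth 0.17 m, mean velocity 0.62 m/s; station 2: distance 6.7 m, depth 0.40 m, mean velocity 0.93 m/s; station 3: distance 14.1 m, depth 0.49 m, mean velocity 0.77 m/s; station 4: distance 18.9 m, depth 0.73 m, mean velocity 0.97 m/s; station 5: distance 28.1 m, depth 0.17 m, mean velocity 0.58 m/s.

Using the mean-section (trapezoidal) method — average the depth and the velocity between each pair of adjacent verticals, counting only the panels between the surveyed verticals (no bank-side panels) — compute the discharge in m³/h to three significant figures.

Panel 1-2: Δb = 3.7 m, d̄ = (0.17+0.40)/2 = 0.285, v̄ = (0.62+0.93)/2 = 0.775 → q = 3.7×0.285×0.775 = 0.8172 m³/s
Panel 2-3: Δb = 7.4 m, d̄ = (0.40+0.49)/2 = 0.445, v̄ = (0.93+0.77)/2 = 0.85 → q = 7.4×0.445×0.85 = 2.799 m³/s
Panel 3-4: Δb = 4.8 m, d̄ = (0.49+0.73)/2 = 0.61, v̄ = (0.77+0.97)/2 = 0.87 → q = 4.8×0.61×0.87 = 2.547 m³/s
Panel 4-5: Δb = 9.2 m, d̄ = (0.73+0.17)/2 = 0.45, v̄ = (0.97+0.58)/2 = 0.775 → q = 9.2×0.45×0.775 = 3.209 m³/s
Q = Σ q = 9.372 m³/s
= 9.372 × 3600 = 33740 m³/h

33700 m³/h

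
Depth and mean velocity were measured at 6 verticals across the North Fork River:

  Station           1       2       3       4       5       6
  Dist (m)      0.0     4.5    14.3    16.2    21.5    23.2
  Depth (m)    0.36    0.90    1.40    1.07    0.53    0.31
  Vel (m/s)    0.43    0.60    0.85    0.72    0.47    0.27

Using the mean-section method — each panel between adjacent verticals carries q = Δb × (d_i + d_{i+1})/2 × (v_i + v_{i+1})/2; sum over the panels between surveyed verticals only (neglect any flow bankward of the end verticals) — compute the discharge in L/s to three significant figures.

14300 L/s

Panel 1-2: Δb = 4.5 m, d̄ = (0.36+0.90)/2 = 0.63, v̄ = (0.43+0.60)/2 = 0.515 → q = 4.5×0.63×0.515 = 1.460 m³/s
Panel 2-3: Δb = 9.8 m, d̄ = (0.90+1.40)/2 = 1.15, v̄ = (0.60+0.85)/2 = 0.725 → q = 9.8×1.15×0.725 = 8.171 m³/s
Panel 3-4: Δb = 1.9 m, d̄ = (1.40+1.07)/2 = 1.235, v̄ = (0.85+0.72)/2 = 0.785 → q = 1.9×1.235×0.785 = 1.842 m³/s
Panel 4-5: Δb = 5.3 m, d̄ = (1.07+0.53)/2 = 0.8, v̄ = (0.72+0.47)/2 = 0.595 → q = 5.3×0.8×0.595 = 2.523 m³/s
Panel 5-6: Δb = 1.7 m, d̄ = (0.53+0.31)/2 = 0.42, v̄ = (0.47+0.27)/2 = 0.37 → q = 1.7×0.42×0.37 = 0.2642 m³/s
Q = Σ q = 14.26 m³/s
= 14.26 × 1000 = 14260 L/s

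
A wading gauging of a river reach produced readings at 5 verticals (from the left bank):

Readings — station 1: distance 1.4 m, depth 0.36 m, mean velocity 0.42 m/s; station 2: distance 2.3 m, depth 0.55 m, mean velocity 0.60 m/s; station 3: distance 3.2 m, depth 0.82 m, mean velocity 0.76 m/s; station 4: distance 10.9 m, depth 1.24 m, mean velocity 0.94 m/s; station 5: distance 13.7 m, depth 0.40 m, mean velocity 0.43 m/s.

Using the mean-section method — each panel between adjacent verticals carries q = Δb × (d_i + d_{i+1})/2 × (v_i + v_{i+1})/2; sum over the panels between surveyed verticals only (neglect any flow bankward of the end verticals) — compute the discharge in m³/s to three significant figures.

Panel 1-2: Δb = 0.9 m, d̄ = (0.36+0.55)/2 = 0.455, v̄ = (0.42+0.60)/2 = 0.51 → q = 0.9×0.455×0.51 = 0.2088 m³/s
Panel 2-3: Δb = 0.9 m, d̄ = (0.55+0.82)/2 = 0.685, v̄ = (0.60+0.76)/2 = 0.68 → q = 0.9×0.685×0.68 = 0.4192 m³/s
Panel 3-4: Δb = 7.7 m, d̄ = (0.82+1.24)/2 = 1.03, v̄ = (0.76+0.94)/2 = 0.85 → q = 7.7×1.03×0.85 = 6.741 m³/s
Panel 4-5: Δb = 2.8 m, d̄ = (1.24+0.40)/2 = 0.82, v̄ = (0.94+0.43)/2 = 0.685 → q = 2.8×0.82×0.685 = 1.573 m³/s
Q = Σ q = 8.942 m³/s

8.94 m³/s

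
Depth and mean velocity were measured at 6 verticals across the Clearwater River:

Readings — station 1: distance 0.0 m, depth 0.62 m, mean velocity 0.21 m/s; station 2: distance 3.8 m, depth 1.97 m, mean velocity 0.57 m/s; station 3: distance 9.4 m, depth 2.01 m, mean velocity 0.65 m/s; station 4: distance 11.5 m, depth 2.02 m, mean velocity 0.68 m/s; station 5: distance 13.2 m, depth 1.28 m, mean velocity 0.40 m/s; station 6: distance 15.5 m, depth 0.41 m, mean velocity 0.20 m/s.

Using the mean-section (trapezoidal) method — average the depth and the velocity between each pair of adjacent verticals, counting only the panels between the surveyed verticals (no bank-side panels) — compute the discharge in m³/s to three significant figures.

Panel 1-2: Δb = 3.8 m, d̄ = (0.62+1.97)/2 = 1.295, v̄ = (0.21+0.57)/2 = 0.39 → q = 3.8×1.295×0.39 = 1.919 m³/s
Panel 2-3: Δb = 5.6 m, d̄ = (1.97+2.01)/2 = 1.99, v̄ = (0.57+0.65)/2 = 0.61 → q = 5.6×1.99×0.61 = 6.798 m³/s
Panel 3-4: Δb = 2.1 m, d̄ = (2.01+2.02)/2 = 2.015, v̄ = (0.65+0.68)/2 = 0.665 → q = 2.1×2.015×0.665 = 2.814 m³/s
Panel 4-5: Δb = 1.7 m, d̄ = (2.02+1.28)/2 = 1.65, v̄ = (0.68+0.40)/2 = 0.54 → q = 1.7×1.65×0.54 = 1.515 m³/s
Panel 5-6: Δb = 2.3 m, d̄ = (1.28+0.41)/2 = 0.845, v̄ = (0.40+0.20)/2 = 0.3 → q = 2.3×0.845×0.3 = 0.5831 m³/s
Q = Σ q = 13.63 m³/s

13.6 m³/s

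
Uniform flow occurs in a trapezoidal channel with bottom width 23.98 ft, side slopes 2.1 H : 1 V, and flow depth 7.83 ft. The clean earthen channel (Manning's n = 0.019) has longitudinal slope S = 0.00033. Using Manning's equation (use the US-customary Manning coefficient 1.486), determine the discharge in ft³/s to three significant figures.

A = (b + z·y)·y = (23.98 + 2.1×7.83)×7.83 = 316.5 ft²
P = b + 2y√(1+z²) = 23.98 + 2×7.83×√(1+2.1²) = 60.40 ft
R = A/P = 316.5/60.40 = 5.240 ft
Q = (1.486/n)·A·R^(2/3)·S^(1/2) = (1.486/0.019) × 316.5 × 5.240^(2/3) × 0.00033^(1/2) = 1357 ft³/s

1360 ft³/s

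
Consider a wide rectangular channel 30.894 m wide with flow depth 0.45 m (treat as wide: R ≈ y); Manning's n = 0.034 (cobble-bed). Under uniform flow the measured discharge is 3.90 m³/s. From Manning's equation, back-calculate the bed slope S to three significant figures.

0.000264

A = b·y = 30.894 × 0.45 = 13.90 m²
Wide channel: R ≈ y = 0.45 m
S = (Q·n / (1·A·R^(2/3)))² = (3.90×0.034 / (1×13.90×0.5872))² = 0.0002638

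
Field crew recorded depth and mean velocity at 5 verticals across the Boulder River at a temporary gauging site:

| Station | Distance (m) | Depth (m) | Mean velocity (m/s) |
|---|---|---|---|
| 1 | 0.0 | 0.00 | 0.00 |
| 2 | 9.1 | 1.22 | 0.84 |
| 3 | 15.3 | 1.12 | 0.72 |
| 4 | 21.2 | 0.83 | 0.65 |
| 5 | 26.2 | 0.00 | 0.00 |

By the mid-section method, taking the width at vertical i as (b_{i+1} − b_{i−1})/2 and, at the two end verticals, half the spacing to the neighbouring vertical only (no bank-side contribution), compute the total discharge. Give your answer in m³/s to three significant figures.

w_2 = (15.3 − 0.0)/2 = 7.65 m; q_2 = 0.84 × 1.22 × 7.65 = 7.840 m³/s
w_3 = (21.2 − 9.1)/2 = 6.05 m; q_3 = 0.72 × 1.12 × 6.05 = 4.879 m³/s
w_4 = (26.2 − 15.3)/2 = 5.45 m; q_4 = 0.65 × 0.83 × 5.45 = 2.940 m³/s
Stations 1, 5 contribute zero (depth or velocity is 0).
Q = Σ qᵢ = 15.66 m³/s

15.7 m³/s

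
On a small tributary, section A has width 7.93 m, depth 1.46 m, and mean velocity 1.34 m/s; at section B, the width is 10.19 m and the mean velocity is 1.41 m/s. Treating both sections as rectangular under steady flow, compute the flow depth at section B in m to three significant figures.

1.08 m

Q = A₁V₁ = (7.93×1.46) × 1.34 = 15.51 m³/s
d₂ = Q/(b₂ V₂) = 15.51/(10.19×1.41) = 1.080 m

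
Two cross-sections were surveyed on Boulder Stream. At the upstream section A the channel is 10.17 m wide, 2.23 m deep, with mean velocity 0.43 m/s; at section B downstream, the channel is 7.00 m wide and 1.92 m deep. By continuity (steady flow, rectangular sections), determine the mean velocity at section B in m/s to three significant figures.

Q = A₁V₁ = (10.17×2.23) × 0.43 = 9.752 m³/s
A₂ = 7.00 × 1.92 = 13.44 m²
V₂ = Q/A₂ = 9.752/13.44 = 0.7256 m/s

0.726 m/s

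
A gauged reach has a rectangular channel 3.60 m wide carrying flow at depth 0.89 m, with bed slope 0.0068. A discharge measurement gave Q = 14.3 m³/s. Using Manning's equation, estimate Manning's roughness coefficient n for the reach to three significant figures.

A = b·y = 3.60 × 0.89 = 3.204 m²
P = b + 2y = 3.60 + 2×0.89 = 5.380 m
R = A/P = 3.204/5.380 = 0.5955 m
n = (1/Q)·A·R^(2/3)·S^(1/2) = (1/14.3) × 3.204 × 0.7078 × 0.08246 = 0.01308

0.0131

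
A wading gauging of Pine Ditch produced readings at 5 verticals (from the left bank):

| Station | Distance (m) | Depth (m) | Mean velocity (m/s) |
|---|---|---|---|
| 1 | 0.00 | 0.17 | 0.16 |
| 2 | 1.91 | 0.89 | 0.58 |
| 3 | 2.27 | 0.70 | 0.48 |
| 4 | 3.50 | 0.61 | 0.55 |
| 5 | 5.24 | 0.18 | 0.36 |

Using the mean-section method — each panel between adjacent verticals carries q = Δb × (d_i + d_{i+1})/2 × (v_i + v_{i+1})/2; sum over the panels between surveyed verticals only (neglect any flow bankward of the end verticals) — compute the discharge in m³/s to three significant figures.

Panel 1-2: Δb = 1.91 m, d̄ = (0.17+0.89)/2 = 0.53, v̄ = (0.16+0.58)/2 = 0.37 → q = 1.91×0.53×0.37 = 0.3746 m³/s
Panel 2-3: Δb = 0.36 m, d̄ = (0.89+0.70)/2 = 0.795, v̄ = (0.58+0.48)/2 = 0.53 → q = 0.36×0.795×0.53 = 0.1517 m³/s
Panel 3-4: Δb = 1.23 m, d̄ = (0.70+0.61)/2 = 0.655, v̄ = (0.48+0.55)/2 = 0.515 → q = 1.23×0.655×0.515 = 0.4149 m³/s
Panel 4-5: Δb = 1.74 m, d̄ = (0.61+0.18)/2 = 0.395, v̄ = (0.55+0.36)/2 = 0.455 → q = 1.74×0.395×0.455 = 0.3127 m³/s
Q = Σ q = 1.254 m³/s

1.25 m³/s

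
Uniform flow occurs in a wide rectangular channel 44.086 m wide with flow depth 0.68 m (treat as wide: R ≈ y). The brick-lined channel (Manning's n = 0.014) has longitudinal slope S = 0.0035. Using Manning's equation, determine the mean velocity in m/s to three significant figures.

3.27 m/s

A = b·y = 44.086 × 0.68 = 29.98 m²
Wide channel: R ≈ y = 0.68 m
Q = (1/n)·A·R^(2/3)·S^(1/2) = (1/0.014) × 29.98 × 0.6800^(2/3) × 0.0035^(1/2) = 97.96 m³/s
V = Q/A = 97.96/29.98 = 3.268 m/s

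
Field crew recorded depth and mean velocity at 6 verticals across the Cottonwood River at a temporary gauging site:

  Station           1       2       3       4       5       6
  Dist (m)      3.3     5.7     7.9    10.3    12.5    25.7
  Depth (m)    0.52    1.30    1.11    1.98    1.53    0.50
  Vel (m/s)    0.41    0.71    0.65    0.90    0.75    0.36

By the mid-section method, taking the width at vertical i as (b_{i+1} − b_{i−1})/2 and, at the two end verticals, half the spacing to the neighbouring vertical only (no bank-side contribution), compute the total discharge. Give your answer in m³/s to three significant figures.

w_1 = (5.7 − 3.3)/2 = 1.2 m; q_1 = 0.41 × 0.52 × 1.2 = 0.2558 m³/s
w_2 = (7.9 − 3.3)/2 = 2.3 m; q_2 = 0.71 × 1.30 × 2.3 = 2.123 m³/s
w_3 = (10.3 − 5.7)/2 = 2.3 m; q_3 = 0.65 × 1.11 × 2.3 = 1.659 m³/s
w_4 = (12.5 − 7.9)/2 = 2.3 m; q_4 = 0.90 × 1.98 × 2.3 = 4.099 m³/s
w_5 = (25.7 − 10.3)/2 = 7.7 m; q_5 = 0.75 × 1.53 × 7.7 = 8.836 m³/s
w_6 = (25.7 − 12.5)/2 = 6.6 m; q_6 = 0.36 × 0.50 × 6.6 = 1.188 m³/s
Q = Σ qᵢ = 18.16 m³/s

18.2 m³/s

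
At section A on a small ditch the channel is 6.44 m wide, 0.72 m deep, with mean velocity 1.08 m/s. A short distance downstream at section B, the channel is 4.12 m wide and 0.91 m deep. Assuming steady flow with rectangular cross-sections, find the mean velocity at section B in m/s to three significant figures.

1.34 m/s

Q = A₁V₁ = (6.44×0.72) × 1.08 = 5.008 m³/s
A₂ = 4.12 × 0.91 = 3.749 m²
V₂ = Q/A₂ = 5.008/3.749 = 1.336 m/s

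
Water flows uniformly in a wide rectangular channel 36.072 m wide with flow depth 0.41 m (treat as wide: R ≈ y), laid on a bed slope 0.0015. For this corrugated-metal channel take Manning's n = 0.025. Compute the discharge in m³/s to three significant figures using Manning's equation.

A = b·y = 36.072 × 0.41 = 14.79 m²
Wide channel: R ≈ y = 0.41 m
Q = (1/n)·A·R^(2/3)·S^(1/2) = (1/0.025) × 14.79 × 0.4100^(2/3) × 0.0015^(1/2) = 12.64 m³/s

12.6 m³/s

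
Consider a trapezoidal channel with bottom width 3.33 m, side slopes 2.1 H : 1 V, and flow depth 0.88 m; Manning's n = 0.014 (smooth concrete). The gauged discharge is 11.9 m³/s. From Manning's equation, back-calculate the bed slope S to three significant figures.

A = (b + z·y)·y = (3.33 + 2.1×0.88)×0.88 = 4.557 m²
P = b + 2y√(1+z²) = 3.33 + 2×0.88×√(1+2.1²) = 7.424 m
R = A/P = 4.557/7.424 = 0.6138 m
S = (Q·n / (1·A·R^(2/3)))² = (11.9×0.014 / (1×4.557×0.7222))² = 0.002563

0.00256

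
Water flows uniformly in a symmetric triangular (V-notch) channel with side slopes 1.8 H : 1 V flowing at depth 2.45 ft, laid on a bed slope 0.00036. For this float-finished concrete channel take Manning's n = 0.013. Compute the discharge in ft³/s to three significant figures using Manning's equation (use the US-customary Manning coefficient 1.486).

24.5 ft³/s

A = z·y² = 1.8×2.45² = 10.80 ft²
P = 2y√(1+z²) = 2×2.45×√(1+1.8²) = 10.09 ft
R = A/P = 10.80/10.09 = 1.071 ft
Q = (1.486/n)·A·R^(2/3)·S^(1/2) = (1.486/0.013) × 10.80 × 1.071^(2/3) × 0.00036^(1/2) = 24.53 ft³/s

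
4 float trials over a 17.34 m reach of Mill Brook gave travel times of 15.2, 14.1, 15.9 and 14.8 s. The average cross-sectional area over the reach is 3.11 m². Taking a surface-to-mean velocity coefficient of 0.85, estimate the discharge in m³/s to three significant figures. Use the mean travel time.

t̄ = (15.2 + 14.1 + 15.9 + 14.8) / 4 = 15 s
v_surface = L / t̄ = 17.34 / 15 = 1.156 m/s
v_mean = 0.85 × 1.156 = 0.9826 m/s
Q = A × v_mean = 3.11 × 0.9826 = 3.056 m³/s

3.06 m³/s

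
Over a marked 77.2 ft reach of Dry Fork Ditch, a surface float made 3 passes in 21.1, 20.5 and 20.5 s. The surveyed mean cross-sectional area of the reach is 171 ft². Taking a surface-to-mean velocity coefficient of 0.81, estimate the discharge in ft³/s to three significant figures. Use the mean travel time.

517 ft³/s

t̄ = (21.1 + 20.5 + 20.5) / 3 = 20.7 s
v_surface = L / t̄ = 77.2 / 20.7 = 3.729 ft/s
v_mean = 0.81 × 3.729 = 3.021 ft/s
Q = A × v_mean = 171 × 3.021 = 516.6 ft³/s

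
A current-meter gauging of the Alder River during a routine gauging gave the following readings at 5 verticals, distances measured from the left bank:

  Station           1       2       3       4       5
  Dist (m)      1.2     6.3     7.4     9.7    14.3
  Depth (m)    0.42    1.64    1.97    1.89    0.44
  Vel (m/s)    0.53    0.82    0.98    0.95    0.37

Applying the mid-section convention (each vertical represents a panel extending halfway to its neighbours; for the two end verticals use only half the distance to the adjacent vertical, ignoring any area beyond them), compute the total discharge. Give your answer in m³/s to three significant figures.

w_1 = (6.3 − 1.2)/2 = 2.55 m; q_1 = 0.53 × 0.42 × 2.55 = 0.5676 m³/s
w_2 = (7.4 − 1.2)/2 = 3.1 m; q_2 = 0.82 × 1.64 × 3.1 = 4.169 m³/s
w_3 = (9.7 − 6.3)/2 = 1.7 m; q_3 = 0.98 × 1.97 × 1.7 = 3.282 m³/s
w_4 = (14.3 − 7.4)/2 = 3.45 m; q_4 = 0.95 × 1.89 × 3.45 = 6.194 m³/s
w_5 = (14.3 − 9.7)/2 = 2.3 m; q_5 = 0.37 × 0.44 × 2.3 = 0.3744 m³/s
Q = Σ qᵢ = 14.59 m³/s

14.6 m³/s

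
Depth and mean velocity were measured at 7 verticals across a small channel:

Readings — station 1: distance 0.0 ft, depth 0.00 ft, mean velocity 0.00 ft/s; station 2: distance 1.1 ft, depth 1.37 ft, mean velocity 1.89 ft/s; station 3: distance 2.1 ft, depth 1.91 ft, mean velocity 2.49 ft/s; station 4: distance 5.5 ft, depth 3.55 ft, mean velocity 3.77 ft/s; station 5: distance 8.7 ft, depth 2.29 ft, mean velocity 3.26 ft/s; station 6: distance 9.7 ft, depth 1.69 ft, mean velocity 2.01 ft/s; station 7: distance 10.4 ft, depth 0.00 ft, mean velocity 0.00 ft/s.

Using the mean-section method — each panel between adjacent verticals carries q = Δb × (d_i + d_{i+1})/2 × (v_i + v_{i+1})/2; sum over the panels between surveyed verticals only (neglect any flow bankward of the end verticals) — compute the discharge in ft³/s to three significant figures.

72.0 ft³/s

Panel 1-2: Δb = 1.1 ft, d̄ = (0.00+1.37)/2 = 0.685, v̄ = (0.00+1.89)/2 = 0.945 → q = 1.1×0.685×0.945 = 0.7121 ft³/s
Panel 2-3: Δb = 1 ft, d̄ = (1.37+1.91)/2 = 1.64, v̄ = (1.89+2.49)/2 = 2.19 → q = 1×1.64×2.19 = 3.592 ft³/s
Panel 3-4: Δb = 3.4 ft, d̄ = (1.91+3.55)/2 = 2.73, v̄ = (2.49+3.77)/2 = 3.13 → q = 3.4×2.73×3.13 = 29.05 ft³/s
Panel 4-5: Δb = 3.2 ft, d̄ = (3.55+2.29)/2 = 2.92, v̄ = (3.77+3.26)/2 = 3.515 → q = 3.2×2.92×3.515 = 32.84 ft³/s
Panel 5-6: Δb = 1 ft, d̄ = (2.29+1.69)/2 = 1.99, v̄ = (3.26+2.01)/2 = 2.635 → q = 1×1.99×2.635 = 5.244 ft³/s
Panel 6-7: Δb = 0.7 ft, d̄ = (1.69+0.00)/2 = 0.845, v̄ = (2.01+0.00)/2 = 1.005 → q = 0.7×0.845×1.005 = 0.5945 ft³/s
Q = Σ q = 72.04 ft³/s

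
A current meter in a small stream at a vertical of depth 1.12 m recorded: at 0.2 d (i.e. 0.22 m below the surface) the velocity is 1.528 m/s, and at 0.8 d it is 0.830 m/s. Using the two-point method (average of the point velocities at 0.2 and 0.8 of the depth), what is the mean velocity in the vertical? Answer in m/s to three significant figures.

1.18 m/s

v̄ = (1.528 + 0.830) / 2 = 1.179 m/s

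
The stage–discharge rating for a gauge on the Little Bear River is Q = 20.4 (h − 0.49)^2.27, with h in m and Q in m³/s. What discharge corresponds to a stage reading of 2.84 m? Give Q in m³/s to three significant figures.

142 m³/s

Q = 20.4 × (2.84 − 0.49)^2.27 = 20.4 × 2.35^2.27 = 141.9 m³/s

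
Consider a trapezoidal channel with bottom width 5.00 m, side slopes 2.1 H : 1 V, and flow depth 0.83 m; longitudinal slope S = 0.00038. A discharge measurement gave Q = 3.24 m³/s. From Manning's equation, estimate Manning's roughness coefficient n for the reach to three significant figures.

0.0248

A = (b + z·y)·y = (5.00 + 2.1×0.83)×0.83 = 5.597 m²
P = b + 2y√(1+z²) = 5.00 + 2×0.83×√(1+2.1²) = 8.861 m
R = A/P = 5.597/8.861 = 0.6316 m
n = (1/Q)·A·R^(2/3)·S^(1/2) = (1/3.24) × 5.597 × 0.7361 × 0.01949 = 0.02479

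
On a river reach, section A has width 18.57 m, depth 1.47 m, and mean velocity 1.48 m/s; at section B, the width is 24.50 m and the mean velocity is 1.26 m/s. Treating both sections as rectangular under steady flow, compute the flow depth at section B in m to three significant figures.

1.31 m

Q = A₁V₁ = (18.57×1.47) × 1.48 = 40.40 m³/s
d₂ = Q/(b₂ V₂) = 40.40/(24.50×1.26) = 1.309 m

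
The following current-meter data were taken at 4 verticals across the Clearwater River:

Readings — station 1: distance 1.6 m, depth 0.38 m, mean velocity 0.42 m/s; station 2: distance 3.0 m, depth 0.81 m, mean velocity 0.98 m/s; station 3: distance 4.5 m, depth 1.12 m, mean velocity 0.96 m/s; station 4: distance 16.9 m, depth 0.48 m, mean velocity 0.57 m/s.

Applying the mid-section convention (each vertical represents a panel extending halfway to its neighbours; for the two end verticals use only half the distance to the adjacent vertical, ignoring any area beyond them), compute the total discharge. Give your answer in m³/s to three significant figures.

10.4 m³/s

w_1 = (3.0 − 1.6)/2 = 0.7 m; q_1 = 0.42 × 0.38 × 0.7 = 0.1117 m³/s
w_2 = (4.5 − 1.6)/2 = 1.45 m; q_2 = 0.98 × 0.81 × 1.45 = 1.151 m³/s
w_3 = (16.9 − 3.0)/2 = 6.95 m; q_3 = 0.96 × 1.12 × 6.95 = 7.473 m³/s
w_4 = (16.9 − 4.5)/2 = 6.2 m; q_4 = 0.57 × 0.48 × 6.2 = 1.696 m³/s
Q = Σ qᵢ = 10.43 m³/s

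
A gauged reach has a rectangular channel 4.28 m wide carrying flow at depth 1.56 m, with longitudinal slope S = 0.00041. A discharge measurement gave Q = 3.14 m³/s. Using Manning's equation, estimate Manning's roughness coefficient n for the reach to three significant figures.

0.0402

A = b·y = 4.28 × 1.56 = 6.677 m²
P = b + 2y = 4.28 + 2×1.56 = 7.400 m
R = A/P = 6.677/7.400 = 0.9023 m
n = (1/Q)·A·R^(2/3)·S^(1/2) = (1/3.14) × 6.677 × 0.9337 × 0.02025 = 0.04020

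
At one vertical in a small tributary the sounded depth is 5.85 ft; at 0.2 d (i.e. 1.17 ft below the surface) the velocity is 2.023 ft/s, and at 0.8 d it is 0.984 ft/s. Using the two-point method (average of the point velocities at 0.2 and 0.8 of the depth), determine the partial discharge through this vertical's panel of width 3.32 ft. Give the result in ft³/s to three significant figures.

v̄ = (2.023 + 0.984) / 2 = 1.504 ft/s
q = v̄ × d × w = 1.504 × 5.85 × 3.32 = 29.20 ft³/s

29.2 ft³/s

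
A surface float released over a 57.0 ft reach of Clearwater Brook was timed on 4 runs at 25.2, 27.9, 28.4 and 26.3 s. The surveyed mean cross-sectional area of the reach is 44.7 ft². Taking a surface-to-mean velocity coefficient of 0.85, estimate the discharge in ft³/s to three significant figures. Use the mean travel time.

t̄ = (25.2 + 27.9 + 28.4 + 26.3) / 4 = 26.95 s
v_surface = L / t̄ = 57.0 / 26.95 = 2.115 ft/s
v_mean = 0.85 × 2.115 = 1.798 ft/s
Q = A × v_mean = 44.7 × 1.798 = 80.36 ft³/s

80.4 ft³/s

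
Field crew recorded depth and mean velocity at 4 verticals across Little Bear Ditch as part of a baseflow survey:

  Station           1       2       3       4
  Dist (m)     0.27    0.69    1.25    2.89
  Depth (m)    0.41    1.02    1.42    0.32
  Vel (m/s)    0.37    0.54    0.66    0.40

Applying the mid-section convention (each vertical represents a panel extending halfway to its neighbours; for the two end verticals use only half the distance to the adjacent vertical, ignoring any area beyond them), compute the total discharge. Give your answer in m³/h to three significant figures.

5180 m³/h

w_1 = (0.69 − 0.27)/2 = 0.21 m; q_1 = 0.37 × 0.41 × 0.21 = 0.03186 m³/s
w_2 = (1.25 − 0.27)/2 = 0.49 m; q_2 = 0.54 × 1.02 × 0.49 = 0.2699 m³/s
w_3 = (2.89 − 0.69)/2 = 1.1 m; q_3 = 0.66 × 1.42 × 1.1 = 1.031 m³/s
w_4 = (2.89 − 1.25)/2 = 0.82 m; q_4 = 0.40 × 0.32 × 0.82 = 0.1050 m³/s
Q = Σ qᵢ = 1.438 m³/s
= 1.438 × 3600 = 5175 m³/h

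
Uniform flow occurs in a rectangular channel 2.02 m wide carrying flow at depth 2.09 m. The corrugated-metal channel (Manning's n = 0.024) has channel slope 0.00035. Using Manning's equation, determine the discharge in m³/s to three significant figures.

2.55 m³/s

A = b·y = 2.02 × 2.09 = 4.222 m²
P = b + 2y = 2.02 + 2×2.09 = 6.200 m
R = A/P = 4.222/6.200 = 0.6809 m
Q = (1/n)·A·R^(2/3)·S^(1/2) = (1/0.024) × 4.222 × 0.6809^(2/3) × 0.00035^(1/2) = 2.547 m³/s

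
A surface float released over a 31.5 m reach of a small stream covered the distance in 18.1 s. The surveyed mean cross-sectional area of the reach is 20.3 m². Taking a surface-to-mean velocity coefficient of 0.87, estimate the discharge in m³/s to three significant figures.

30.7 m³/s

v_surface = L / t̄ = 31.5 / 18.1 = 1.740 m/s
v_mean = 0.87 × 1.740 = 1.514 m/s
Q = A × v_mean = 20.3 × 1.514 = 30.74 m³/s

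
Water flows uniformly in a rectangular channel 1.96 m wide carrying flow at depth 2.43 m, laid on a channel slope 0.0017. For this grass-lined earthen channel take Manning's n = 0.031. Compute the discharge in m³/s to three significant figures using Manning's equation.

4.99 m³/s

A = b·y = 1.96 × 2.43 = 4.763 m²
P = b + 2y = 1.96 + 2×2.43 = 6.820 m
R = A/P = 4.763/6.820 = 0.6984 m
Q = (1/n)·A·R^(2/3)·S^(1/2) = (1/0.031) × 4.763 × 0.6984^(2/3) × 0.0017^(1/2) = 4.986 m³/s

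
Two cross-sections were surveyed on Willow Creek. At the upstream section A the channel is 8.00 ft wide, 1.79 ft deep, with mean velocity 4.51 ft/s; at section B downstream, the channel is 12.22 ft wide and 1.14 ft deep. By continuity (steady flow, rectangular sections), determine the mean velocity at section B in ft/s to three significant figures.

Q = A₁V₁ = (8.00×1.79) × 4.51 = 64.58 ft³/s
A₂ = 12.22 × 1.14 = 13.93 ft²
V₂ = Q/A₂ = 64.58/13.93 = 4.636 ft/s

4.64 ft/s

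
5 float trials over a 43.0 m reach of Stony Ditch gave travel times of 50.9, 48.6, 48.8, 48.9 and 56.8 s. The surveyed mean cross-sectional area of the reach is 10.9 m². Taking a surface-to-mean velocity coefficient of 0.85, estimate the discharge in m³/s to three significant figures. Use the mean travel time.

t̄ = (50.9 + 48.6 + 48.8 + 48.9 + 56.8) / 5 = 50.8 s
v_surface = L / t̄ = 43.0 / 50.8 = 0.8465 m/s
v_mean = 0.85 × 0.8465 = 0.7195 m/s
Q = A × v_mean = 10.9 × 0.7195 = 7.842 m³/s

7.84 m³/s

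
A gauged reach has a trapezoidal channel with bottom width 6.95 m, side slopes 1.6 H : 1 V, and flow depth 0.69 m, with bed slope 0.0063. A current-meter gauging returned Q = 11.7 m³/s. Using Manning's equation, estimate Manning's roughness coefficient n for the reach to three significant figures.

0.0263

A = (b + z·y)·y = (6.95 + 1.6×0.69)×0.69 = 5.557 m²
P = b + 2y√(1+z²) = 6.95 + 2×0.69×√(1+1.6²) = 9.554 m
R = A/P = 5.557/9.554 = 0.5817 m
n = (1/Q)·A·R^(2/3)·S^(1/2) = (1/11.7) × 5.557 × 0.6968 × 0.07937 = 0.02627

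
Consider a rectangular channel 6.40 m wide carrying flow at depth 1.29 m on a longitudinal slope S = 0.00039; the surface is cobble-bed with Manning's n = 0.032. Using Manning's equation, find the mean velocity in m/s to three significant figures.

A = b·y = 6.40 × 1.29 = 8.256 m²
P = b + 2y = 6.40 + 2×1.29 = 8.980 m
R = A/P = 8.256/8.980 = 0.9194 m
Q = (1/n)·A·R^(2/3)·S^(1/2) = (1/0.032) × 8.256 × 0.9194^(2/3) × 0.00039^(1/2) = 4.817 m³/s
V = Q/A = 4.817/8.256 = 0.5835 m/s

0.584 m/s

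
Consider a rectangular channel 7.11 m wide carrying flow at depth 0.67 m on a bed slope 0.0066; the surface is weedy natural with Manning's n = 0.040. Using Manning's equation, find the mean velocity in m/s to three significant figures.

1.39 m/s

A = b·y = 7.11 × 0.67 = 4.764 m²
P = b + 2y = 7.11 + 2×0.67 = 8.450 m
R = A/P = 4.764/8.450 = 0.5638 m
Q = (1/n)·A·R^(2/3)·S^(1/2) = (1/0.040) × 4.764 × 0.5638^(2/3) × 0.0066^(1/2) = 6.603 m³/s
V = Q/A = 6.603/4.764 = 1.386 m/s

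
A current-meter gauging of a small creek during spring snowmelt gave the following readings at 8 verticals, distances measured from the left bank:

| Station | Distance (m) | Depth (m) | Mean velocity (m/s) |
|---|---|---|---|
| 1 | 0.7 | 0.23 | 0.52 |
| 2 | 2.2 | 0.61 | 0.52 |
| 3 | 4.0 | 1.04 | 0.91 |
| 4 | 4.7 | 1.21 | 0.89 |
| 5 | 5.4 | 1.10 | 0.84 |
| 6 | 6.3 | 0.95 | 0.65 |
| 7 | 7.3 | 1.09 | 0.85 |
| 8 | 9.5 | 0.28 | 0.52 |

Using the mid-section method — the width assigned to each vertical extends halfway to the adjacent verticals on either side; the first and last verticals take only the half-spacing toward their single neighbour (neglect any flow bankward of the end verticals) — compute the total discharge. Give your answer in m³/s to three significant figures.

w_1 = (2.2 − 0.7)/2 = 0.75 m; q_1 = 0.52 × 0.23 × 0.75 = 0.08970 m³/s
w_2 = (4.0 − 0.7)/2 = 1.65 m; q_2 = 0.52 × 0.61 × 1.65 = 0.5234 m³/s
w_3 = (4.7 − 2.2)/2 = 1.25 m; q_3 = 0.91 × 1.04 × 1.25 = 1.183 m³/s
w_4 = (5.4 − 4.0)/2 = 0.7 m; q_4 = 0.89 × 1.21 × 0.7 = 0.7538 m³/s
w_5 = (6.3 − 4.7)/2 = 0.8 m; q_5 = 0.84 × 1.10 × 0.8 = 0.7392 m³/s
w_6 = (7.3 − 5.4)/2 = 0.95 m; q_6 = 0.65 × 0.95 × 0.95 = 0.5866 m³/s
w_7 = (9.5 − 6.3)/2 = 1.6 m; q_7 = 0.85 × 1.09 × 1.6 = 1.482 m³/s
w_8 = (9.5 − 7.3)/2 = 1.1 m; q_8 = 0.52 × 0.28 × 1.1 = 0.1602 m³/s
Q = Σ qᵢ = 5.518 m³/s

5.52 m³/s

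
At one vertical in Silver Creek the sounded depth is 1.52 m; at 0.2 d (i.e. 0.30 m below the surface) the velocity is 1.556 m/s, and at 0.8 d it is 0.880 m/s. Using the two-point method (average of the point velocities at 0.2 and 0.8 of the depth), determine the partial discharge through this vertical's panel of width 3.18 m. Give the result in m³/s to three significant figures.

v̄ = (1.556 + 0.880) / 2 = 1.218 m/s
q = v̄ × d × w = 1.218 × 1.52 × 3.18 = 5.887 m³/s

5.89 m³/s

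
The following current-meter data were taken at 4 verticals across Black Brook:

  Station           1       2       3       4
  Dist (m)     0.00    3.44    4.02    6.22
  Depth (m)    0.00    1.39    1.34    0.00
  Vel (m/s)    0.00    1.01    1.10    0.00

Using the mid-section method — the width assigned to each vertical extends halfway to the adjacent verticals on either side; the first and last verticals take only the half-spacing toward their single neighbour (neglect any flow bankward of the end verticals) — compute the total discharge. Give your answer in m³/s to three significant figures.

4.87 m³/s

w_2 = (4.02 − 0.00)/2 = 2.01 m; q_2 = 1.01 × 1.39 × 2.01 = 2.822 m³/s
w_3 = (6.22 − 3.44)/2 = 1.39 m; q_3 = 1.10 × 1.34 × 1.39 = 2.049 m³/s
Stations 1, 4 contribute zero (depth or velocity is 0).
Q = Σ qᵢ = 4.871 m³/s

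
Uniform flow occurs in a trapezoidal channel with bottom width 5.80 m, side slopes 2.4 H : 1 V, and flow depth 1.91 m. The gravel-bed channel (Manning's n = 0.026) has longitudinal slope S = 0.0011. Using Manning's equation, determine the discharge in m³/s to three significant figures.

29.5 m³/s

A = (b + z·y)·y = (5.80 + 2.4×1.91)×1.91 = 19.83 m²
P = b + 2y√(1+z²) = 5.80 + 2×1.91×√(1+2.4²) = 15.73 m
R = A/P = 19.83/15.73 = 1.261 m
Q = (1/n)·A·R^(2/3)·S^(1/2) = (1/0.026) × 19.83 × 1.261^(2/3) × 0.0011^(1/2) = 29.53 m³/s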